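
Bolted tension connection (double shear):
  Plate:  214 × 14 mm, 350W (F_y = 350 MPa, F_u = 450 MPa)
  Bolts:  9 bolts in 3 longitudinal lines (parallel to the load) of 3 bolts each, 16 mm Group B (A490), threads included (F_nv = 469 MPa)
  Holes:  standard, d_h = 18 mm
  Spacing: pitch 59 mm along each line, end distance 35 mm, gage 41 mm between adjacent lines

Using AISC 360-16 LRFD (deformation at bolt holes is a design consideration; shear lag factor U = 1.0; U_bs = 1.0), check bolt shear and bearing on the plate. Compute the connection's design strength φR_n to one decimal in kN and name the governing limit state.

1273.0 kN (bolt shear governs)

Bolt shear: A_b = π(16)²/4 = 201.06 mm². φR_n = 0.75 × 469 × 201.06 × 9 × 2 = 1273.0 kN.
Bearing (14 mm plate, F_u = 450 MPa): end bolts L_c = 35 − 18/2 = 26, R_n = min(1.2×26×14×450, 2.4×16×14×450) = 196.56 kN/bolt; interior L_c = 59 − 18 = 41, R_n = 241.92 kN/bolt. φR_n = 0.75 × (3×196.56 + 6×241.92) = 1530.9 kN.
Governing: min(1273.0, 1530.9) = 1273.0 kN → bolt shear.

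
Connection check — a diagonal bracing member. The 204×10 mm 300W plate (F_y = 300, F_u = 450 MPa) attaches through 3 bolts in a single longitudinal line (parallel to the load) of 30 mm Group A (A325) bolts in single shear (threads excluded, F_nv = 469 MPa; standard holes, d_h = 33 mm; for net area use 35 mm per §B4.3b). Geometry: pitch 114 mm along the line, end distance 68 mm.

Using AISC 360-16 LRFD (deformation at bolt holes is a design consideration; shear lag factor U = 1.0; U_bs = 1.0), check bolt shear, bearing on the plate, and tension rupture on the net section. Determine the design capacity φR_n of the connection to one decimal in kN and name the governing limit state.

Bolt shear: A_b = π(30)²/4 = 706.86 mm². φR_n = 0.75 × 469 × 706.86 × 3 × 1 = 745.9 kN.
Bearing (10 mm plate, F_u = 450 MPa): end bolts L_c = 68 − 33/2 = 51.5, R_n = min(1.2×51.5×10×450, 2.4×30×10×450) = 278.1 kN/bolt; interior L_c = 114 − 33 = 81, R_n = 324 kN/bolt. φR_n = 0.75 × (1×278.1 + 2×324) = 694.6 kN.
Tension rupture (net): A_n = (204 − 1×35)×10 = 1690 mm² (U = 1.0, A_e = A_n). φR_n = 0.75 × 450 × 1690 = 570.4 kN.
Governing: min(745.9, 694.6, 570.4) = 570.4 kN → net-section rupture.

570.4 kN (net-section rupture governs)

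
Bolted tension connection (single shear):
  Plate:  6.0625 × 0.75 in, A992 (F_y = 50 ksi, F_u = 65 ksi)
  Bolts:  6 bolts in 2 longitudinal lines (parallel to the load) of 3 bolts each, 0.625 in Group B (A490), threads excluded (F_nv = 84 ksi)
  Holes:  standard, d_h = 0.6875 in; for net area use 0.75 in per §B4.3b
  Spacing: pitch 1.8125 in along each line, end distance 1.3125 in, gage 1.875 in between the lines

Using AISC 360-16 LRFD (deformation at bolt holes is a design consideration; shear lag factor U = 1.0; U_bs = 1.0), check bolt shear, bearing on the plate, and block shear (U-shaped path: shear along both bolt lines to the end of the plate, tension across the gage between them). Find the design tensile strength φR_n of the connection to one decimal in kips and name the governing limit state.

Bolt shear: A_b = π(0.625)²/4 = 0.3068 in². φR_n = 0.75 × 84 × 0.3068 × 6 × 1 = 116.0 kips.
Bearing (0.75 in plate, F_u = 65 ksi): end bolts L_c = 1.3125 − 0.6875/2 = 0.96875, R_n = min(1.2×0.96875×0.75×65, 2.4×0.625×0.75×65) = 56.672 kips/bolt; interior L_c = 1.8125 − 0.6875 = 1.125, R_n = 65.813 kips/bolt. φR_n = 0.75 × (2×56.672 + 4×65.813) = 282.4 kips.
Block shear: shear path 2×[1.3125+2×1.8125] = 2×4.9375 in, A_gv = 7.4063, A_nv = 2×(4.9375 − 2.5×0.75)×0.75 = 4.5938 in²; tension across gage: (1.875 − 1×0.75)×0.75 = 0.84375 in². R_n = min(0.6×65×4.5938, 0.6×50×7.4063) + 1.0×65×0.84375 = min(179.16, 222.19) + 54.844 = 234 kips. φR_n = 0.75 × 234 = 175.5 kips.
Governing: min(116.0, 282.4, 175.5) = 116.0 kips → bolt shear.

116.0 kips (bolt shear governs)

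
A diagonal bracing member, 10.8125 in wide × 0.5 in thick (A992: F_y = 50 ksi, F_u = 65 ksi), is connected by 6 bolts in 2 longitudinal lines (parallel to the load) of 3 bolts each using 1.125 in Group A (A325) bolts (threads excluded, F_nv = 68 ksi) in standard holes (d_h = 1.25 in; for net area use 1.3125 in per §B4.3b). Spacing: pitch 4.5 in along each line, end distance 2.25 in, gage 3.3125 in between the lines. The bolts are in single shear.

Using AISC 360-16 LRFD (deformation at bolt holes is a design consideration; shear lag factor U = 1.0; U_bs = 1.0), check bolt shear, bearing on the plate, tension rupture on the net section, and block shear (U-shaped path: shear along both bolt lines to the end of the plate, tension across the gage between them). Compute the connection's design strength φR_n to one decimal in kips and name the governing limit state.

Bolt shear: A_b = π(1.125)²/4 = 0.99402 in². φR_n = 0.75 × 68 × 0.99402 × 6 × 1 = 304.2 kips.
Bearing (0.5 in plate, F_u = 65 ksi): end bolts L_c = 2.25 − 1.25/2 = 1.625, R_n = min(1.2×1.625×0.5×65, 2.4×1.125×0.5×65) = 63.375 kips/bolt; interior L_c = 4.5 − 1.25 = 3.25, R_n = 87.75 kips/bolt. φR_n = 0.75 × (2×63.375 + 4×87.75) = 358.3 kips.
Tension rupture (net): A_n = (10.8125 − 2×1.3125)×0.5 = 4.0938 in² (U = 1.0, A_e = A_n). φR_n = 0.75 × 65 × 4.0938 = 199.6 kips.
Block shear: shear path 2×[2.25+2×4.5] = 2×11.25 in, A_gv = 11.25, A_nv = 2×(11.25 − 2.5×1.3125)×0.5 = 7.9688 in²; tension across gage: (3.3125 − 1×1.3125)×0.5 = 1 in². R_n = min(0.6×65×7.9688, 0.6×50×11.25) + 1.0×65×1 = min(310.78, 337.5) + 65 = 375.78 kips. φR_n = 0.75 × 375.78 = 281.8 kips.
Governing: min(304.2, 358.3, 199.6, 281.8) = 199.6 kips → net-section rupture.

199.6 kips (net-section rupture governs)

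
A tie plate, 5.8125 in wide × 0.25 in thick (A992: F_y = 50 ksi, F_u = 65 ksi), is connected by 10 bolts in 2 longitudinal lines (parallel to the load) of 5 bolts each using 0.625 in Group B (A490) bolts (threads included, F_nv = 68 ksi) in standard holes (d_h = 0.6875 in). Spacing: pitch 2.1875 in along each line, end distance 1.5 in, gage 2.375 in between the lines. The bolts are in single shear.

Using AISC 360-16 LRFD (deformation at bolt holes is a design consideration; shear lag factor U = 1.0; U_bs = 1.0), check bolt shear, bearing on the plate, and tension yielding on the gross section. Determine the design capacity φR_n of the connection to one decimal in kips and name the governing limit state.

65.4 kips (gross-section yield governs)

Bolt shear: A_b = π(0.625)²/4 = 0.3068 in². φR_n = 0.75 × 68 × 0.3068 × 10 × 1 = 156.5 kips.
Bearing (0.25 in plate, F_u = 65 ksi): end bolts L_c = 1.5 − 0.6875/2 = 1.15625, R_n = min(1.2×1.15625×0.25×65, 2.4×0.625×0.25×65) = 22.547 kips/bolt; interior L_c = 2.1875 − 0.6875 = 1.5, R_n = 24.375 kips/bolt. φR_n = 0.75 × (2×22.547 + 8×24.375) = 180.1 kips.
Tension yield (gross): A_g = 5.8125×0.25 = 1.4531 in². φR_n = 0.90 × 50 × 1.4531 = 65.4 kips.
Governing: min(156.5, 180.1, 65.4) = 65.4 kips → gross-section yield.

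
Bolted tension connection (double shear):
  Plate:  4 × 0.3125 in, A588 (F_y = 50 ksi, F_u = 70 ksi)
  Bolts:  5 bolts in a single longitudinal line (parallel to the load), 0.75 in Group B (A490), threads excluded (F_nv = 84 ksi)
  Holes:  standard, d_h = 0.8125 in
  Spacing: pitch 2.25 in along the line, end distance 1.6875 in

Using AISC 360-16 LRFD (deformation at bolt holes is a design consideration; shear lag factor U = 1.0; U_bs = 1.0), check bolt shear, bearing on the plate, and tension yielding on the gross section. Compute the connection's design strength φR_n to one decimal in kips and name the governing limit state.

Bolt shear: A_b = π(0.75)²/4 = 0.44179 in². φR_n = 0.75 × 84 × 0.44179 × 5 × 2 = 278.3 kips.
Bearing (0.3125 in plate, F_u = 70 ksi): end bolts L_c = 1.6875 − 0.8125/2 = 1.28125, R_n = min(1.2×1.28125×0.3125×70, 2.4×0.75×0.3125×70) = 33.633 kips/bolt; interior L_c = 2.25 − 0.8125 = 1.4375, R_n = 37.734 kips/bolt. φR_n = 0.75 × (1×33.633 + 4×37.734) = 138.4 kips.
Tension yield (gross): A_g = 4×0.3125 = 1.25 in². φR_n = 0.90 × 50 × 1.25 = 56.3 kips.
Governing: min(278.3, 138.4, 56.3) = 56.3 kips → gross-section yield.

56.3 kips (gross-section yield governs)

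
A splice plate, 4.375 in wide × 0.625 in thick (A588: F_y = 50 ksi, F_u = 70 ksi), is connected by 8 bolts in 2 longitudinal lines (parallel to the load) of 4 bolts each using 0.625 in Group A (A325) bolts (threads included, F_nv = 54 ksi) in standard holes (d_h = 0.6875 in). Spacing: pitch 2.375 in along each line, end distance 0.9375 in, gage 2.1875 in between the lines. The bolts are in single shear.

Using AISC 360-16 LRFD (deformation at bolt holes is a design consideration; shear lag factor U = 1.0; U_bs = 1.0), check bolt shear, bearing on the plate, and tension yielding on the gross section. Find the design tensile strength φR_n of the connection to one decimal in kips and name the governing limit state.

99.4 kips (bolt shear governs)

Bolt shear: A_b = π(0.625)²/4 = 0.3068 in². φR_n = 0.75 × 54 × 0.3068 × 8 × 1 = 99.4 kips.
Bearing (0.625 in plate, F_u = 70 ksi): end bolts L_c = 0.9375 − 0.6875/2 = 0.59375, R_n = min(1.2×0.59375×0.625×70, 2.4×0.625×0.625×70) = 31.172 kips/bolt; interior L_c = 2.375 − 0.6875 = 1.6875, R_n = 65.625 kips/bolt. φR_n = 0.75 × (2×31.172 + 6×65.625) = 342.1 kips.
Tension yield (gross): A_g = 4.375×0.625 = 2.7344 in². φR_n = 0.90 × 50 × 2.7344 = 123.0 kips.
Governing: min(99.4, 342.1, 123.0) = 99.4 kips → bolt shear.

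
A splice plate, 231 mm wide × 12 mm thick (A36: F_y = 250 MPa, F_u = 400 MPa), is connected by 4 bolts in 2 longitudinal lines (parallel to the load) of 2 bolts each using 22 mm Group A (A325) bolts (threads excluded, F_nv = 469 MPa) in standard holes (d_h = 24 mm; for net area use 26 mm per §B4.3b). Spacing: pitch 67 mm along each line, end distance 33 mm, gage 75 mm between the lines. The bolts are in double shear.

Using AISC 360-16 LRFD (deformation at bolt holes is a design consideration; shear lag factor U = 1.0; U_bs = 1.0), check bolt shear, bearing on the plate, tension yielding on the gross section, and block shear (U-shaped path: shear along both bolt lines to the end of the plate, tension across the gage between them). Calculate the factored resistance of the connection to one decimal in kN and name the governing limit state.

439.9 kN (block shear governs)

Bolt shear: A_b = π(22)²/4 = 380.13 mm². φR_n = 0.75 × 469 × 380.13 × 4 × 2 = 1069.7 kN.
Bearing (12 mm plate, F_u = 400 MPa): end bolts L_c = 33 − 24/2 = 21, R_n = min(1.2×21×12×400, 2.4×22×12×400) = 120.96 kN/bolt; interior L_c = 67 − 24 = 43, R_n = 247.68 kN/bolt. φR_n = 0.75 × (2×120.96 + 2×247.68) = 553.0 kN.
Tension yield (gross): A_g = 231×12 = 2772 mm². φR_n = 0.90 × 250 × 2772 = 623.7 kN.
Block shear: shear path 2×[33+1×67] = 2×100 mm, A_gv = 2400, A_nv = 2×(100 − 1.5×26)×12 = 1464 mm²; tension across gage: (75 − 1×26)×12 = 588 mm². R_n = min(0.6×400×1464, 0.6×250×2400) + 1.0×400×588 = min(351.36, 360) + 235.2 = 586.56 kN. φR_n = 0.75 × 586.56 = 439.9 kN.
Governing: min(1069.7, 553.0, 623.7, 439.9) = 439.9 kN → block shear.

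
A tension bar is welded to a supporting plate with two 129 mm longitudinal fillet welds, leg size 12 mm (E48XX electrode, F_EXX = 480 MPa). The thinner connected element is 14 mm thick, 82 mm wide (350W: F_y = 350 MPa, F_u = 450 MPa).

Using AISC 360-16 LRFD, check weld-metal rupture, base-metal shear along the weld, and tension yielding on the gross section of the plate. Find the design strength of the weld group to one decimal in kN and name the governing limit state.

361.6 kN (gross-section yield governs)

Weld metal: throat = 0.707×12 = 8.484 mm, L = 2×129 = 258 mm. φR_n = 0.75 × 0.6 × 480 × 8.484 × 258 = 472.8 kN.
Base metal shear (14 mm plate): yield φR_n = 1.0×0.6×350×14×258 = 758.5 kN; rupture φR_n = 0.75×0.6×450×14×258 = 731.4 kN; take 731.4 kN (rupture).
Tension yield (gross): A_g = 82×14 = 1148 mm². φR_n = 0.90 × 350 × 1148 = 361.6 kN.
Governing: min(472.8, 731.4, 361.6) = 361.6 kN → gross-section yield.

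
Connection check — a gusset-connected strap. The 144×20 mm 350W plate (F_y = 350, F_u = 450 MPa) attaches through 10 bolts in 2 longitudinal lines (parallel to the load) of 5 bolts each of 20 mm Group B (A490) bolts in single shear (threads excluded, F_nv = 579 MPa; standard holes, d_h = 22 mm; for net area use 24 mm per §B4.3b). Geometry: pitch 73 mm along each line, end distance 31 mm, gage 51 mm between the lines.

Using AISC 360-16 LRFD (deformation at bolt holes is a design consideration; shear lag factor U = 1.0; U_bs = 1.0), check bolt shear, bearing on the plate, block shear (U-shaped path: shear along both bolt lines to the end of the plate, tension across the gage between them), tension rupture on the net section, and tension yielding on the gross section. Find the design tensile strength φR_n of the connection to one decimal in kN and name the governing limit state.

648.0 kN (net-section rupture governs)

Bolt shear: A_b = π(20)²/4 = 314.16 mm². φR_n = 0.75 × 579 × 314.16 × 10 × 1 = 1364.2 kN.
Bearing (20 mm plate, F_u = 450 MPa): end bolts L_c = 31 − 22/2 = 20, R_n = min(1.2×20×20×450, 2.4×20×20×450) = 216 kN/bolt; interior L_c = 73 − 22 = 51, R_n = 432 kN/bolt. φR_n = 0.75 × (2×216 + 8×432) = 2916.0 kN.
Block shear: shear path 2×[31+4×73] = 2×323 mm, A_gv = 12920, A_nv = 2×(323 − 4.5×24)×20 = 8600 mm²; tension across gage: (51 − 1×24)×20 = 540 mm². R_n = min(0.6×450×8600, 0.6×350×12920) + 1.0×450×540 = min(2322, 2713.2) + 243 = 2565 kN. φR_n = 0.75 × 2565 = 1923.8 kN.
Tension rupture (net): A_n = (144 − 2×24)×20 = 1920 mm² (U = 1.0, A_e = A_n). φR_n = 0.75 × 450 × 1920 = 648.0 kN.
Tension yield (gross): A_g = 144×20 = 2880 mm². φR_n = 0.90 × 350 × 2880 = 907.2 kN.
Governing: min(1364.2, 2916.0, 1923.8, 648.0, 907.2) = 648.0 kN → net-section rupture.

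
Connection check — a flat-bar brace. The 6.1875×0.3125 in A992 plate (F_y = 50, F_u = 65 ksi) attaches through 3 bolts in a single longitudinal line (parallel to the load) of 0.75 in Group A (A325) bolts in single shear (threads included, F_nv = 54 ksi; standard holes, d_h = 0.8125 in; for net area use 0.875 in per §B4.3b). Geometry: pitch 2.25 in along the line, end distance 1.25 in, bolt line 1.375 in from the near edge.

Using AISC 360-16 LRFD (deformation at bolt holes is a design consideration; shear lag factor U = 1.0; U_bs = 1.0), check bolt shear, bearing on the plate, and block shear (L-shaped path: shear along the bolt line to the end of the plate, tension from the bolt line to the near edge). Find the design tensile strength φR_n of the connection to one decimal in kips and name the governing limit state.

46.8 kips (block shear governs)

Bolt shear: A_b = π(0.75)²/4 = 0.44179 in². φR_n = 0.75 × 54 × 0.44179 × 3 × 1 = 53.7 kips.
Bearing (0.3125 in plate, F_u = 65 ksi): end bolts L_c = 1.25 − 0.8125/2 = 0.84375, R_n = min(1.2×0.84375×0.3125×65, 2.4×0.75×0.3125×65) = 20.566 kips/bolt; interior L_c = 2.25 − 0.8125 = 1.4375, R_n = 35.039 kips/bolt. φR_n = 0.75 × (1×20.566 + 2×35.039) = 68.0 kips.
Block shear: shear path 1×[1.25+2×2.25] = 1×5.75 in, A_gv = 1.7969, A_nv = 1×(5.75 − 2.5×0.875)×0.3125 = 1.1133 in²; tension to near edge: (1.375 − 0.5×0.875)×0.3125 = 0.29297 in². R_n = min(0.6×65×1.1133, 0.6×50×1.7969) + 1.0×65×0.29297 = min(43.419, 53.907) + 19.043 = 62.462 kips. φR_n = 0.75 × 62.462 = 46.8 kips.
Governing: min(53.7, 68.0, 46.8) = 46.8 kips → block shear.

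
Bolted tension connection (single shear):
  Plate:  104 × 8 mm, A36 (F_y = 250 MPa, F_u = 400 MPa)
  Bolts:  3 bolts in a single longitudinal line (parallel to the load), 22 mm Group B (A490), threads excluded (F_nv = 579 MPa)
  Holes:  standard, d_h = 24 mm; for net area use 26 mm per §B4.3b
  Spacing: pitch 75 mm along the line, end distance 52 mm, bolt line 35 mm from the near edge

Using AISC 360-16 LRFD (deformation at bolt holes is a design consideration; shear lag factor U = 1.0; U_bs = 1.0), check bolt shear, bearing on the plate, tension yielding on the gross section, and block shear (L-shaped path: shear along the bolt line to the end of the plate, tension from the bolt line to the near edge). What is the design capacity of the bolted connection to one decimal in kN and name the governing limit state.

Bolt shear: A_b = π(22)²/4 = 380.13 mm². φR_n = 0.75 × 579 × 380.13 × 3 × 1 = 495.2 kN.
Bearing (8 mm plate, F_u = 400 MPa): end bolts L_c = 52 − 24/2 = 40, R_n = min(1.2×40×8×400, 2.4×22×8×400) = 153.6 kN/bolt; interior L_c = 75 − 24 = 51, R_n = 168.96 kN/bolt. φR_n = 0.75 × (1×153.6 + 2×168.96) = 368.6 kN.
Tension yield (gross): A_g = 104×8 = 832 mm². φR_n = 0.90 × 250 × 832 = 187.2 kN.
Block shear: shear path 1×[52+2×75] = 1×202 mm, A_gv = 1616, A_nv = 1×(202 − 2.5×26)×8 = 1096 mm²; tension to near edge: (35 − 0.5×26)×8 = 176 mm². R_n = min(0.6×400×1096, 0.6×250×1616) + 1.0×400×176 = min(263.04, 242.4) + 70.4 = 312.8 kN. φR_n = 0.75 × 312.8 = 234.6 kN.
Governing: min(495.2, 368.6, 187.2, 234.6) = 187.2 kN → gross-section yield.

187.2 kN (gross-section yield governs)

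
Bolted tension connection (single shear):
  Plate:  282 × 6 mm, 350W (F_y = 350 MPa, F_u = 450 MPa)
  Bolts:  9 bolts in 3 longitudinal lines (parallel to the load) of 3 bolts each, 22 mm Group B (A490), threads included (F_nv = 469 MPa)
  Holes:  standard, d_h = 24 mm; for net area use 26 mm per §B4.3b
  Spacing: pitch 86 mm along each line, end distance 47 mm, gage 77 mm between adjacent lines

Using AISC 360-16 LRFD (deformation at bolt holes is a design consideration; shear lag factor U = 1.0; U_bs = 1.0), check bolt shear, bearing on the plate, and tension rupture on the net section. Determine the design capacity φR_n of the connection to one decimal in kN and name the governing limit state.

Bolt shear: A_b = π(22)²/4 = 380.13 mm². φR_n = 0.75 × 469 × 380.13 × 9 × 1 = 1203.4 kN.
Bearing (6 mm plate, F_u = 450 MPa): end bolts L_c = 47 − 24/2 = 35, R_n = min(1.2×35×6×450, 2.4×22×6×450) = 113.4 kN/bolt; interior L_c = 86 − 24 = 62, R_n = 142.56 kN/bolt. φR_n = 0.75 × (3×113.4 + 6×142.56) = 896.7 kN.
Tension rupture (net): A_n = (282 − 3×26)×6 = 1224 mm² (U = 1.0, A_e = A_n). φR_n = 0.75 × 450 × 1224 = 413.1 kN.
Governing: min(1203.4, 896.7, 413.1) = 413.1 kN → net-section rupture.

413.1 kN (net-section rupture governs)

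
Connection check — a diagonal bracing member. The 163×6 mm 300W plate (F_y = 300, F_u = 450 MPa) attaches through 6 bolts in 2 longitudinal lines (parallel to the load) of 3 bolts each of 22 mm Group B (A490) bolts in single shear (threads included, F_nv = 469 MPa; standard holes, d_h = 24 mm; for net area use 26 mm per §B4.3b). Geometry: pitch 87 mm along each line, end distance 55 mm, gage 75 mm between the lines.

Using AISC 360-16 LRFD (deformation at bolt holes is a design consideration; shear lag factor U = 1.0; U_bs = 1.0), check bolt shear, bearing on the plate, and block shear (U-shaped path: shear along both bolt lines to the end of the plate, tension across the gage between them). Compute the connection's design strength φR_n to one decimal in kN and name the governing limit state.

Bolt shear: A_b = π(22)²/4 = 380.13 mm². φR_n = 0.75 × 469 × 380.13 × 6 × 1 = 802.3 kN.
Bearing (6 mm plate, F_u = 450 MPa): end bolts L_c = 55 − 24/2 = 43, R_n = min(1.2×43×6×450, 2.4×22×6×450) = 139.32 kN/bolt; interior L_c = 87 − 24 = 63, R_n = 142.56 kN/bolt. φR_n = 0.75 × (2×139.32 + 4×142.56) = 636.7 kN.
Block shear: shear path 2×[55+2×87] = 2×229 mm, A_gv = 2748, A_nv = 2×(229 − 2.5×26)×6 = 1968 mm²; tension across gage: (75 − 1×26)×6 = 294 mm². R_n = min(0.6×450×1968, 0.6×300×2748) + 1.0×450×294 = min(531.36, 494.64) + 132.3 = 626.94 kN. φR_n = 0.75 × 626.94 = 470.2 kN.
Governing: min(802.3, 636.7, 470.2) = 470.2 kN → block shear.

470.2 kN (block shear governs)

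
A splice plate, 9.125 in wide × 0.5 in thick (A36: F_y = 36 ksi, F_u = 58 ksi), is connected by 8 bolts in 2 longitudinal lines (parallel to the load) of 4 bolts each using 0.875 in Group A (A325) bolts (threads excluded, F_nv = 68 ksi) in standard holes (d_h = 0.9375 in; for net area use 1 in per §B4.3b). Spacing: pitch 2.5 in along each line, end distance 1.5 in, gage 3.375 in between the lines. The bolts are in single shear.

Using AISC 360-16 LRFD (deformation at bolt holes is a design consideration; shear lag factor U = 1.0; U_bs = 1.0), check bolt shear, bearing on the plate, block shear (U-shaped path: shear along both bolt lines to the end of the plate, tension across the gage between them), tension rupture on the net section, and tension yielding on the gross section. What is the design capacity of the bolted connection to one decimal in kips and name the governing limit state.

147.8 kips (gross-section yield governs)

Bolt shear: A_b = π(0.875)²/4 = 0.60132 in². φR_n = 0.75 × 68 × 0.60132 × 8 × 1 = 245.3 kips.
Bearing (0.5 in plate, F_u = 58 ksi): end bolts L_c = 1.5 − 0.9375/2 = 1.03125, R_n = min(1.2×1.03125×0.5×58, 2.4×0.875×0.5×58) = 35.888 kips/bolt; interior L_c = 2.5 − 0.9375 = 1.5625, R_n = 54.375 kips/bolt. φR_n = 0.75 × (2×35.888 + 6×54.375) = 298.5 kips.
Block shear: shear path 2×[1.5+3×2.5] = 2×9 in, A_gv = 9, A_nv = 2×(9 − 3.5×1)×0.5 = 5.5 in²; tension across gage: (3.375 − 1×1)×0.5 = 1.1875 in². R_n = min(0.6×58×5.5, 0.6×36×9) + 1.0×58×1.1875 = min(191.4, 194.4) + 68.875 = 260.28 kips. φR_n = 0.75 × 260.28 = 195.2 kips.
Tension rupture (net): A_n = (9.125 − 2×1)×0.5 = 3.5625 in² (U = 1.0, A_e = A_n). φR_n = 0.75 × 58 × 3.5625 = 155.0 kips.
Tension yield (gross): A_g = 9.125×0.5 = 4.5625 in². φR_n = 0.90 × 36 × 4.5625 = 147.8 kips.
Governing: min(245.3, 298.5, 195.2, 155.0, 147.8) = 147.8 kips → gross-section yield.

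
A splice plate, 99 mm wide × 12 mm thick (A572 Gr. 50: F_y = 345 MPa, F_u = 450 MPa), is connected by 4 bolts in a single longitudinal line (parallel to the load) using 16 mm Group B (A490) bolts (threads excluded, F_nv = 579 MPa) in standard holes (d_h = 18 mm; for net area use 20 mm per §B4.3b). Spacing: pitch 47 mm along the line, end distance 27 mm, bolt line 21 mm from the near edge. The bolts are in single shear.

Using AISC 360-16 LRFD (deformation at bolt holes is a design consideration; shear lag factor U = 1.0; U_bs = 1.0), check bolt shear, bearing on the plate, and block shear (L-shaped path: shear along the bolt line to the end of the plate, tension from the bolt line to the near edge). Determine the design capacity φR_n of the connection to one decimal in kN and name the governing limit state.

282.7 kN (block shear governs)

Bolt shear: A_b = π(16)²/4 = 201.06 mm². φR_n = 0.75 × 579 × 201.06 × 4 × 1 = 349.2 kN.
Bearing (12 mm plate, F_u = 450 MPa): end bolts L_c = 27 − 18/2 = 18, R_n = min(1.2×18×12×450, 2.4×16×12×450) = 116.64 kN/bolt; interior L_c = 47 − 18 = 29, R_n = 187.92 kN/bolt. φR_n = 0.75 × (1×116.64 + 3×187.92) = 510.3 kN.
Block shear: shear path 1×[27+3×47] = 1×168 mm, A_gv = 2016, A_nv = 1×(168 − 3.5×20)×12 = 1176 mm²; tension to near edge: (21 − 0.5×20)×12 = 132 mm². R_n = min(0.6×450×1176, 0.6×345×2016) + 1.0×450×132 = min(317.52, 417.31) + 59.4 = 376.92 kN. φR_n = 0.75 × 376.92 = 282.7 kN.
Governing: min(349.2, 510.3, 282.7) = 282.7 kN → block shear.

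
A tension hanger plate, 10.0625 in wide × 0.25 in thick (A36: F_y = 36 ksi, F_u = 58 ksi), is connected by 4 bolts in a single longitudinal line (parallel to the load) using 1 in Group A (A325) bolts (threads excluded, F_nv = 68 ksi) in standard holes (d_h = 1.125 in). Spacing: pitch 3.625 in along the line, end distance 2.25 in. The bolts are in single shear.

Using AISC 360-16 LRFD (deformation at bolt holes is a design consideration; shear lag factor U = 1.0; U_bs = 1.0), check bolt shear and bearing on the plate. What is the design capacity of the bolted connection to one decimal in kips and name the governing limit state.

Bolt shear: A_b = π(1)²/4 = 0.7854 in². φR_n = 0.75 × 68 × 0.7854 × 4 × 1 = 160.2 kips.
Bearing (0.25 in plate, F_u = 58 ksi): end bolts L_c = 2.25 − 1.125/2 = 1.6875, R_n = min(1.2×1.6875×0.25×58, 2.4×1×0.25×58) = 29.363 kips/bolt; interior L_c = 3.625 − 1.125 = 2.5, R_n = 34.8 kips/bolt. φR_n = 0.75 × (1×29.363 + 3×34.8) = 100.3 kips.
Governing: min(160.2, 100.3) = 100.3 kips → bearing.

100.3 kips (bearing governs)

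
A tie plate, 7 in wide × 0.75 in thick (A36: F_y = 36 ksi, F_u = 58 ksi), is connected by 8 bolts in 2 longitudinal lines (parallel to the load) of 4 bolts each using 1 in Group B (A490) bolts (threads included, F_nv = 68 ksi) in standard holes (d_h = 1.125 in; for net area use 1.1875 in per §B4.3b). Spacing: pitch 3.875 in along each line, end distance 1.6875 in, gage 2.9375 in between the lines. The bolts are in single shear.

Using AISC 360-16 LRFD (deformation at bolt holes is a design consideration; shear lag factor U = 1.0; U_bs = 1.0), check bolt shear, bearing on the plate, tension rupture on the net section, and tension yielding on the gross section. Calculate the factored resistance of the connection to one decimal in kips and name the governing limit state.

Bolt shear: A_b = π(1)²/4 = 0.7854 in². φR_n = 0.75 × 68 × 0.7854 × 8 × 1 = 320.4 kips.
Bearing (0.75 in plate, F_u = 58 ksi): end bolts L_c = 1.6875 − 1.125/2 = 1.125, R_n = min(1.2×1.125×0.75×58, 2.4×1×0.75×58) = 58.725 kips/bolt; interior L_c = 3.875 − 1.125 = 2.75, R_n = 104.4 kips/bolt. φR_n = 0.75 × (2×58.725 + 6×104.4) = 557.9 kips.
Tension rupture (net): A_n = (7 − 2×1.1875)×0.75 = 3.4688 in² (U = 1.0, A_e = A_n). φR_n = 0.75 × 58 × 3.4688 = 150.9 kips.
Tension yield (gross): A_g = 7×0.75 = 5.25 in². φR_n = 0.90 × 36 × 5.25 = 170.1 kips.
Governing: min(320.4, 557.9, 150.9, 170.1) = 150.9 kips → net-section rupture.

150.9 kips (net-section rupture governs)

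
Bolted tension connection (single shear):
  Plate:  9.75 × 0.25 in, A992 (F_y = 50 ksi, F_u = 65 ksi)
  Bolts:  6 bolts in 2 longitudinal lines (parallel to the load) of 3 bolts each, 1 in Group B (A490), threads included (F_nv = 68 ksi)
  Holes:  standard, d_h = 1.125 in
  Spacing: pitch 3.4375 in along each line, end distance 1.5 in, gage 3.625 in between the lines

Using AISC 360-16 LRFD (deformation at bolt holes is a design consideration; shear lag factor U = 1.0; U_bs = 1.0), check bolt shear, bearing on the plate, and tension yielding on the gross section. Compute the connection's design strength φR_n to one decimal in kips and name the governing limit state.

Bolt shear: A_b = π(1)²/4 = 0.7854 in². φR_n = 0.75 × 68 × 0.7854 × 6 × 1 = 240.3 kips.
Bearing (0.25 in plate, F_u = 65 ksi): end bolts L_c = 1.5 − 1.125/2 = 0.9375, R_n = min(1.2×0.9375×0.25×65, 2.4×1×0.25×65) = 18.281 kips/bolt; interior L_c = 3.4375 − 1.125 = 2.3125, R_n = 39 kips/bolt. φR_n = 0.75 × (2×18.281 + 4×39) = 144.4 kips.
Tension yield (gross): A_g = 9.75×0.25 = 2.4375 in². φR_n = 0.90 × 50 × 2.4375 = 109.7 kips.
Governing: min(240.3, 144.4, 109.7) = 109.7 kips → gross-section yield.

109.7 kips (gross-section yield governs)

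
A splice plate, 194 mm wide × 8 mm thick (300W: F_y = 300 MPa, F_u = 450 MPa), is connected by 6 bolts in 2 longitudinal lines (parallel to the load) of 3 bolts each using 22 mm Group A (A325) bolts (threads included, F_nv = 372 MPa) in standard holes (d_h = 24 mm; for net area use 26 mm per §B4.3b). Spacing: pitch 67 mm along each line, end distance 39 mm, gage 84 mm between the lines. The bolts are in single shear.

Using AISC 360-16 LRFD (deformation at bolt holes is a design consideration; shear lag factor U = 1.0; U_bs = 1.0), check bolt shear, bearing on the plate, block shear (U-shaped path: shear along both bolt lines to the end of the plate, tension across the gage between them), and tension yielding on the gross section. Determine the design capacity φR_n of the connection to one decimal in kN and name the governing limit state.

Bolt shear: A_b = π(22)²/4 = 380.13 mm². φR_n = 0.75 × 372 × 380.13 × 6 × 1 = 636.3 kN.
Bearing (8 mm plate, F_u = 450 MPa): end bolts L_c = 39 − 24/2 = 27, R_n = min(1.2×27×8×450, 2.4×22×8×450) = 116.64 kN/bolt; interior L_c = 67 − 24 = 43, R_n = 185.76 kN/bolt. φR_n = 0.75 × (2×116.64 + 4×185.76) = 732.2 kN.
Block shear: shear path 2×[39+2×67] = 2×173 mm, A_gv = 2768, A_nv = 2×(173 − 2.5×26)×8 = 1728 mm²; tension across gage: (84 − 1×26)×8 = 464 mm². R_n = min(0.6×450×1728, 0.6×300×2768) + 1.0×450×464 = min(466.56, 498.24) + 208.8 = 675.36 kN. φR_n = 0.75 × 675.36 = 506.5 kN.
Tension yield (gross): A_g = 194×8 = 1552 mm². φR_n = 0.90 × 300 × 1552 = 419.0 kN.
Governing: min(636.3, 732.2, 506.5, 419.0) = 419.0 kN → gross-section yield.

419.0 kN (gross-section yield governs)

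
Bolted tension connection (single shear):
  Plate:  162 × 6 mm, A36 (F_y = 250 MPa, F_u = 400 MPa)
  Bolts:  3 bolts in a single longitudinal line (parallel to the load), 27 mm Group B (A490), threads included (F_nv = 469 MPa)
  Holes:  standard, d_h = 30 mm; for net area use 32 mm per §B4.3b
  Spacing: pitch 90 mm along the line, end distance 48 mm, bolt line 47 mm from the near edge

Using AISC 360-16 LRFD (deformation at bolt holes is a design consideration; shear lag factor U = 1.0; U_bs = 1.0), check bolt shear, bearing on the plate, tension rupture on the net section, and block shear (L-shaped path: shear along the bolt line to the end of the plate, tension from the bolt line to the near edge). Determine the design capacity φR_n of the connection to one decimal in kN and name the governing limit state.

209.7 kN (block shear governs)

Bolt shear: A_b = π(27)²/4 = 572.56 mm². φR_n = 0.75 × 469 × 572.56 × 3 × 1 = 604.2 kN.
Bearing (6 mm plate, F_u = 400 MPa): end bolts L_c = 48 − 30/2 = 33, R_n = min(1.2×33×6×400, 2.4×27×6×400) = 95.04 kN/bolt; interior L_c = 90 − 30 = 60, R_n = 155.52 kN/bolt. φR_n = 0.75 × (1×95.04 + 2×155.52) = 304.6 kN.
Tension rupture (net): A_n = (162 − 1×32)×6 = 780 mm² (U = 1.0, A_e = A_n). φR_n = 0.75 × 400 × 780 = 234.0 kN.
Block shear: shear path 1×[48+2×90] = 1×228 mm, A_gv = 1368, A_nv = 1×(228 − 2.5×32)×6 = 888 mm²; tension to near edge: (47 − 0.5×32)×6 = 186 mm². R_n = min(0.6×400×888, 0.6×250×1368) + 1.0×400×186 = min(213.12, 205.2) + 74.4 = 279.6 kN. φR_n = 0.75 × 279.6 = 209.7 kN.
Governing: min(604.2, 304.6, 234.0, 209.7) = 209.7 kN → block shear.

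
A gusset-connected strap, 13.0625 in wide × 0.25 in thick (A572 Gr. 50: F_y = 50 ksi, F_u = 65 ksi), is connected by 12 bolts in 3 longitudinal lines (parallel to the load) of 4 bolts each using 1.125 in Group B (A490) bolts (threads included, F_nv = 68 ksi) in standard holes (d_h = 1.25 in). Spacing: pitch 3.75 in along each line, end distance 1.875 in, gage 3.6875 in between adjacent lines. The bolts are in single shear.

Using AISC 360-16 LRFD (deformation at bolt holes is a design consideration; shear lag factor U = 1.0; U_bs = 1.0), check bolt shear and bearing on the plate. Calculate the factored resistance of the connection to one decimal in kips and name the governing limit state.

351.0 kips (bearing governs)

Bolt shear: A_b = π(1.125)²/4 = 0.99402 in². φR_n = 0.75 × 68 × 0.99402 × 12 × 1 = 608.3 kips.
Bearing (0.25 in plate, F_u = 65 ksi): end bolts L_c = 1.875 − 1.25/2 = 1.25, R_n = min(1.2×1.25×0.25×65, 2.4×1.125×0.25×65) = 24.375 kips/bolt; interior L_c = 3.75 − 1.25 = 2.5, R_n = 43.875 kips/bolt. φR_n = 0.75 × (3×24.375 + 9×43.875) = 351.0 kips.
Governing: min(608.3, 351.0) = 351.0 kips → bearing.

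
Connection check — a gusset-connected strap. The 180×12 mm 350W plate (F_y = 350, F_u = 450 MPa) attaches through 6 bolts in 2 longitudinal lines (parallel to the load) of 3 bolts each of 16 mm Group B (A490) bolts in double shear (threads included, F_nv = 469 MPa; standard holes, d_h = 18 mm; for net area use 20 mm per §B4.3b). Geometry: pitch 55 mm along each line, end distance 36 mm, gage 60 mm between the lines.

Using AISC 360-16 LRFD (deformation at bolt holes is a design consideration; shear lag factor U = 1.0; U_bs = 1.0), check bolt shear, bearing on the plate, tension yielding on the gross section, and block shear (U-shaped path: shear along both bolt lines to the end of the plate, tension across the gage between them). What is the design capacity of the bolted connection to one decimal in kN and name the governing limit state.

628.6 kN (block shear governs)

Bolt shear: A_b = π(16)²/4 = 201.06 mm². φR_n = 0.75 × 469 × 201.06 × 6 × 2 = 848.7 kN.
Bearing (12 mm plate, F_u = 450 MPa): end bolts L_c = 36 − 18/2 = 27, R_n = min(1.2×27×12×450, 2.4×16×12×450) = 174.96 kN/bolt; interior L_c = 55 − 18 = 37, R_n = 207.36 kN/bolt. φR_n = 0.75 × (2×174.96 + 4×207.36) = 884.5 kN.
Tension yield (gross): A_g = 180×12 = 2160 mm². φR_n = 0.90 × 350 × 2160 = 680.4 kN.
Block shear: shear path 2×[36+2×55] = 2×146 mm, A_gv = 3504, A_nv = 2×(146 − 2.5×20)×12 = 2304 mm²; tension across gage: (60 − 1×20)×12 = 480 mm². R_n = min(0.6×450×2304, 0.6×350×3504) + 1.0×450×480 = min(622.08, 735.84) + 216 = 838.08 kN. φR_n = 0.75 × 838.08 = 628.6 kN.
Governing: min(848.7, 884.5, 680.4, 628.6) = 628.6 kN → block shear.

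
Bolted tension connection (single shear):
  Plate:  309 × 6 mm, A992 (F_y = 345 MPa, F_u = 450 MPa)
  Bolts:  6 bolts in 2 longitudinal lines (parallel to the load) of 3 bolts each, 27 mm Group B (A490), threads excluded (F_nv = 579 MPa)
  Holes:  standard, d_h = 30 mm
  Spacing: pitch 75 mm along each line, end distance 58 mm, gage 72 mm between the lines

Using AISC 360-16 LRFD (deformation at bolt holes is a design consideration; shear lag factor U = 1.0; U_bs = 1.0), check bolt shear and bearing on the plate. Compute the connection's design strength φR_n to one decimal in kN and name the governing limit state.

646.4 kN (bearing governs)

Bolt shear: A_b = π(27)²/4 = 572.56 mm². φR_n = 0.75 × 579 × 572.56 × 6 × 1 = 1491.8 kN.
Bearing (6 mm plate, F_u = 450 MPa): end bolts L_c = 58 − 30/2 = 43, R_n = min(1.2×43×6×450, 2.4×27×6×450) = 139.32 kN/bolt; interior L_c = 75 − 30 = 45, R_n = 145.8 kN/bolt. φR_n = 0.75 × (2×139.32 + 4×145.8) = 646.4 kN.
Governing: min(1491.8, 646.4) = 646.4 kN → bearing.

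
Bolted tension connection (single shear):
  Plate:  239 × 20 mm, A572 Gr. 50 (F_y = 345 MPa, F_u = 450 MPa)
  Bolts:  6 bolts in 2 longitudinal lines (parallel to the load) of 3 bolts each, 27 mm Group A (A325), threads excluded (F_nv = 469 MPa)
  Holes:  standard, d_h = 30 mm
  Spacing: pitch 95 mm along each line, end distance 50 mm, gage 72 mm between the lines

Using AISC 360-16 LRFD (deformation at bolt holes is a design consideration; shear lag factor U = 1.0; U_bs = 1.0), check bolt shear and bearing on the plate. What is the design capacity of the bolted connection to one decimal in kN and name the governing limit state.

1208.4 kN (bolt shear governs)

Bolt shear: A_b = π(27)²/4 = 572.56 mm². φR_n = 0.75 × 469 × 572.56 × 6 × 1 = 1208.4 kN.
Bearing (20 mm plate, F_u = 450 MPa): end bolts L_c = 50 − 30/2 = 35, R_n = min(1.2×35×20×450, 2.4×27×20×450) = 378 kN/bolt; interior L_c = 95 − 30 = 65, R_n = 583.2 kN/bolt. φR_n = 0.75 × (2×378 + 4×583.2) = 2316.6 kN.
Governing: min(1208.4, 2316.6) = 1208.4 kN → bolt shear.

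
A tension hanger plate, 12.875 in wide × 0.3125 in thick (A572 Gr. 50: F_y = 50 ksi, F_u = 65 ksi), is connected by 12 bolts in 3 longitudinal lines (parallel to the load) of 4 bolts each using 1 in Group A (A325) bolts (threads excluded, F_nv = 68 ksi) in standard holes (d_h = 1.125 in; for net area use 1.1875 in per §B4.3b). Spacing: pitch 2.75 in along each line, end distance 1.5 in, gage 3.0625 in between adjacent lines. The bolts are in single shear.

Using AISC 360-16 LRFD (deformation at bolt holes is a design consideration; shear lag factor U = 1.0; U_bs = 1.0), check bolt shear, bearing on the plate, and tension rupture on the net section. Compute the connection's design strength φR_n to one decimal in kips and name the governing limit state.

Bolt shear: A_b = π(1)²/4 = 0.7854 in². φR_n = 0.75 × 68 × 0.7854 × 12 × 1 = 480.7 kips.
Bearing (0.3125 in plate, F_u = 65 ksi): end bolts L_c = 1.5 − 1.125/2 = 0.9375, R_n = min(1.2×0.9375×0.3125×65, 2.4×1×0.3125×65) = 22.852 kips/bolt; interior L_c = 2.75 − 1.125 = 1.625, R_n = 39.609 kips/bolt. φR_n = 0.75 × (3×22.852 + 9×39.609) = 318.8 kips.
Tension rupture (net): A_n = (12.875 − 3×1.1875)×0.3125 = 2.9102 in² (U = 1.0, A_e = A_n). φR_n = 0.75 × 65 × 2.9102 = 141.9 kips.
Governing: min(480.7, 318.8, 141.9) = 141.9 kips → net-section rupture.

141.9 kips (net-section rupture governs)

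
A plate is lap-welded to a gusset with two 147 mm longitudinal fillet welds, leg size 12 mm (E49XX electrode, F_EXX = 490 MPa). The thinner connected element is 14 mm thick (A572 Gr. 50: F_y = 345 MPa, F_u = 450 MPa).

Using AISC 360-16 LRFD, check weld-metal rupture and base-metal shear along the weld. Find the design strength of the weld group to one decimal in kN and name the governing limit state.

550.0 kN (weld metal governs)

Weld metal: throat = 0.707×12 = 8.484 mm, L = 2×147 = 294 mm. φR_n = 0.75 × 0.6 × 490 × 8.484 × 294 = 550.0 kN.
Base metal shear (14 mm plate): yield φR_n = 1.0×0.6×345×14×294 = 852.0 kN; rupture φR_n = 0.75×0.6×450×14×294 = 833.5 kN; take 833.5 kN (rupture).
Governing: min(550.0, 833.5) = 550.0 kN → weld metal.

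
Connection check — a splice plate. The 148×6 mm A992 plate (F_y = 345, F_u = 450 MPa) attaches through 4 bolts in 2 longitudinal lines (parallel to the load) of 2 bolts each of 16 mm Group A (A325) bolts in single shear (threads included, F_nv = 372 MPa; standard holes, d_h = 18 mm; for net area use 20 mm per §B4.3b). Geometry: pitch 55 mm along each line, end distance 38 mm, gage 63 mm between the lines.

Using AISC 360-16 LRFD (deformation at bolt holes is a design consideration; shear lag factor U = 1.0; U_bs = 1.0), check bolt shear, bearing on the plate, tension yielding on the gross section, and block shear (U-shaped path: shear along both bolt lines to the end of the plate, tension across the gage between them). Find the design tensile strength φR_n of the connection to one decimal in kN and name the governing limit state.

224.4 kN (bolt shear governs)

Bolt shear: A_b = π(16)²/4 = 201.06 mm². φR_n = 0.75 × 372 × 201.06 × 4 × 1 = 224.4 kN.
Bearing (6 mm plate, F_u = 450 MPa): end bolts L_c = 38 − 18/2 = 29, R_n = min(1.2×29×6×450, 2.4×16×6×450) = 93.96 kN/bolt; interior L_c = 55 − 18 = 37, R_n = 103.68 kN/bolt. φR_n = 0.75 × (2×93.96 + 2×103.68) = 296.5 kN.
Tension yield (gross): A_g = 148×6 = 888 mm². φR_n = 0.90 × 345 × 888 = 275.7 kN.
Block shear: shear path 2×[38+1×55] = 2×93 mm, A_gv = 1116, A_nv = 2×(93 − 1.5×20)×6 = 756 mm²; tension across gage: (63 − 1×20)×6 = 258 mm². R_n = min(0.6×450×756, 0.6×345×1116) + 1.0×450×258 = min(204.12, 231.01) + 116.1 = 320.22 kN. φR_n = 0.75 × 320.22 = 240.2 kN.
Governing: min(224.4, 296.5, 275.7, 240.2) = 224.4 kN → bolt shear.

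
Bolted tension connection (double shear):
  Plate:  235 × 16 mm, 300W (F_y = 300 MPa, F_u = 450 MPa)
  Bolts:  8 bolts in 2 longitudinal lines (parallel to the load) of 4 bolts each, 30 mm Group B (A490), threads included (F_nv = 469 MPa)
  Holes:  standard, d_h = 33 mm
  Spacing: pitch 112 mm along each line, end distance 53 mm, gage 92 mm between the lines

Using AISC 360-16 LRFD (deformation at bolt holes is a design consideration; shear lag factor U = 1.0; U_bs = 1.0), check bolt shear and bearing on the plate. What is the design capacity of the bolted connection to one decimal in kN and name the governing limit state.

Bolt shear: A_b = π(30)²/4 = 706.86 mm². φR_n = 0.75 × 469 × 706.86 × 8 × 2 = 3978.2 kN.
Bearing (16 mm plate, F_u = 450 MPa): end bolts L_c = 53 − 33/2 = 36.5, R_n = min(1.2×36.5×16×450, 2.4×30×16×450) = 315.36 kN/bolt; interior L_c = 112 − 33 = 79, R_n = 518.4 kN/bolt. φR_n = 0.75 × (2×315.36 + 6×518.4) = 2805.8 kN.
Governing: min(3978.2, 2805.8) = 2805.8 kN → bearing.

2805.8 kN (bearing governs)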